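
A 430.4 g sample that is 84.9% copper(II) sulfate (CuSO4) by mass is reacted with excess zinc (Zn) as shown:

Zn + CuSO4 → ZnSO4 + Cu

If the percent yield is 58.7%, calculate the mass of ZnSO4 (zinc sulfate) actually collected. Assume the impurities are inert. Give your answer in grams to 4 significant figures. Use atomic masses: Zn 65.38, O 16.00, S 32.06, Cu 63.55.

217.0 g

Pure CuSO4 available = 430.4 g × 0.849 = 365.41 g.
M(CuSO4) = 63.55 + 32.06 + 4(16.00) = 159.61 g/mol.
M(ZnSO4) = 65.38 + 32.06 + 4(16.00) = 161.44 g/mol.
n(CuSO4) = 365.41 g / 159.61 g/mol = 2.2894 mol.
From the equation the CuSO4:ZnSO4 mole ratio is 1:1, so n(ZnSO4) = 2.2894 × 1/1 = 2.2894 mol.
Mass of ZnSO4 = 2.2894 mol × 161.44 g/mol = 369.60 g.
Actual mass collected = 369.60 g × 0.587 = 216.95 g.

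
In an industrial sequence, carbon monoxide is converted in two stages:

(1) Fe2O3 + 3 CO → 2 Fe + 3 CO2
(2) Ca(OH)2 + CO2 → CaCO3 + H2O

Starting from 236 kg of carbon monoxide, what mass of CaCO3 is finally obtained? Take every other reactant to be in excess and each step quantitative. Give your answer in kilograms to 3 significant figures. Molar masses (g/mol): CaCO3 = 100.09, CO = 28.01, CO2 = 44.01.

843 kg

236 kg = 236000 g.
n(CO) = 236000 / 28.01 = 8426 mol.
Step 1 gives a 3:3 ratio of CO to CO2, so n(CO2) = 8426 mol.
In step 2 the CO2:CaCO3 ratio is 1:1, so n(CaCO3) = 8426 mol.
Mass of CaCO3 = 8426 × 100.09 = 843300 g = 843 kg.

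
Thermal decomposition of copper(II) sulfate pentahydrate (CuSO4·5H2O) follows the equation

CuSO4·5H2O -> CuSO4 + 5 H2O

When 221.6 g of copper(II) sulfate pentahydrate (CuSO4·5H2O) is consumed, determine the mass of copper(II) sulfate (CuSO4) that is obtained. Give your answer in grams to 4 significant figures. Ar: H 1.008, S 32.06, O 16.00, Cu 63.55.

141.7 g

M(CuSO4·5H2O) = 63.55 + 32.06 + 9(16.00) + 10(1.008) = 249.69 g/mol.
M(CuSO4) = 63.55 + 32.06 + 4(16.00) = 159.61 g/mol.
n(CuSO4·5H2O) = 221.60 g / 249.69 g/mol = 0.88750 mol.
From the equation the CuSO4·5H2O:CuSO4 mole ratio is 1:1, so n(CuSO4) = 0.88750 × 1/1 = 0.88750 mol.
Mass of CuSO4 = 0.88750 mol × 159.61 g/mol = 141.65 g.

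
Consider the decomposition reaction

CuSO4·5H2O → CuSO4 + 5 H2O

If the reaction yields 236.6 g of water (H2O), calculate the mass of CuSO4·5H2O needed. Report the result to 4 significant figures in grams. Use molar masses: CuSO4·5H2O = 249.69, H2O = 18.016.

n(H2O) = 236.60 g / 18.016 g/mol = 13.133 mol.
From the equation the H2O:CuSO4·5H2O mole ratio is 5:1, so n(CuSO4·5H2O) = 13.133 × 1/5 = 2.6266 mol.
Mass of CuSO4·5H2O = 2.6266 mol × 249.69 g/mol = 655.82 g.

655.8 g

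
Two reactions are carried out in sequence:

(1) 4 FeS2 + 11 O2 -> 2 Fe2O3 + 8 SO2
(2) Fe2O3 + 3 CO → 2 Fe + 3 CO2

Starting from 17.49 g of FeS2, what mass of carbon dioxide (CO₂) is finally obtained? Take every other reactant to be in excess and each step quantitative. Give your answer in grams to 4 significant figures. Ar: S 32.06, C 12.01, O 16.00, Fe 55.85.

9.624 g

M(FeS2) = 55.85 + 2(32.06) = 119.97 g/mol.
M(CO2) = 12.01 + 2(16.00) = 44.01 g/mol.
n(FeS2) = 17.490 / 119.97 = 0.14579 mol.
Step 1 gives a 4:2 ratio of FeS2 to Fe2O3, so n(Fe2O3) = 0.072893 mol.
In step 2 the Fe2O3:CO2 ratio is 1:3, so n(CO2) = 0.21868 mol.
Mass of CO2 = 0.21868 × 44.01 = 9.6241 g.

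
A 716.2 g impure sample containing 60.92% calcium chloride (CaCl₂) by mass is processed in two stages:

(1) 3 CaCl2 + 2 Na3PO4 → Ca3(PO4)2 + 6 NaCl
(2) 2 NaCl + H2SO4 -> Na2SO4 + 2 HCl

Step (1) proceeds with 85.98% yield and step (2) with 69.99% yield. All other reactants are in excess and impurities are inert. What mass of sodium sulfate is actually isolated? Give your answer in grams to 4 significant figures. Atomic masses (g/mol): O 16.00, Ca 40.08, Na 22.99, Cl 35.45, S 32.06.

Pure CaCl2 = 716.2 × 0.6092 = 436.31 g.
M(CaCl2) = 40.08 + 2(35.45) = 110.98 g/mol.
M(Na2SO4) = 2(22.99) + 32.06 + 4(16.00) = 142.04 g/mol.
n(CaCl2) = 436.31 / 110.98 = 3.9314 mol.
Step 1 (CaCl2:NaCl = 3:6): theoretical n(NaCl) = 7.8628 mol; at 85.98% yield, n(NaCl) = 6.7605 mol.
Step 2 (NaCl:Na2SO4 = 2:1): theoretical n(Na2SO4) = 3.3802 mol, so theoretical mass = 3.3802 × 142.04 = 480.13 g.
At 69.99% yield, actual mass of Na2SO4 = 480.13 × 0.6999 = 336.04 g.

336.0 g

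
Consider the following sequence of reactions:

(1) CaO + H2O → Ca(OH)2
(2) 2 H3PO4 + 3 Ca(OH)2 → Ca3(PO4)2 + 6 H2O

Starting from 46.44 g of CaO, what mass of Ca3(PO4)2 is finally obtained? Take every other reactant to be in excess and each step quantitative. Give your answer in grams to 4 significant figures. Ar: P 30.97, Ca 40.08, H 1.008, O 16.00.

85.62 g

M(CaO) = 40.08 + 16.00 = 56.08 g/mol.
M(Ca3(PO4)2) = 3(40.08) + 2(30.97) + 8(16.00) = 310.18 g/mol.
n(CaO) = 46.440 / 56.08 = 0.82810 mol.
Step 1 gives a 1:1 ratio of CaO to Ca(OH)2, so n(Ca(OH)2) = 0.82810 mol.
In step 2 the Ca(OH)2:Ca3(PO4)2 ratio is 3:1, so n(Ca3(PO4)2) = 0.27603 mol.
Mass of Ca3(PO4)2 = 0.27603 × 310.18 = 85.620 g.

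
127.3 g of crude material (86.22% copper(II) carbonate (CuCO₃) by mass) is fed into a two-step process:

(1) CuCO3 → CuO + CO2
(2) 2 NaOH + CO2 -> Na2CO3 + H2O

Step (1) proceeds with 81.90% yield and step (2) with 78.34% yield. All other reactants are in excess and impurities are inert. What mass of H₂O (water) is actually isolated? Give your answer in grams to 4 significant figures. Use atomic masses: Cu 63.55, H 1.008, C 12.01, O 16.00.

10.27 g

Pure CuCO3 = 127.3 × 0.8622 = 109.76 g.
M(CuCO3) = 63.55 + 12.01 + 3(16.00) = 123.56 g/mol.
M(H2O) = 2(1.008) + 16.00 = 18.016 g/mol.
n(CuCO3) = 109.76 / 123.56 = 0.88830 mol.
Step 1 (CuCO3:CO2 = 1:1): theoretical n(CO2) = 0.88830 mol; at 81.90% yield, n(CO2) = 0.72752 mol.
Step 2 (CO2:H2O = 1:1): theoretical n(H2O) = 0.72752 mol, so theoretical mass = 0.72752 × 18.016 = 13.107 g.
At 78.34% yield, actual mass of H2O = 13.107 × 0.7834 = 10.268 g.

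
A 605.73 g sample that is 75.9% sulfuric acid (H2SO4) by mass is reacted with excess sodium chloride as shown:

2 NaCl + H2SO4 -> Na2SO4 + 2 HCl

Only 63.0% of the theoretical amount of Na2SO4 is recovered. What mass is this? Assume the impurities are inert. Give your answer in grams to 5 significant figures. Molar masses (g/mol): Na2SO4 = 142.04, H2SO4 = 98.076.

419.48 g

Pure H2SO4 available = 605.73 g × 0.759 = 459.749 g.
n(H2SO4) = 459.749 g / 98.076 g/mol = 4.68768 mol.
From the equation the H2SO4:Na2SO4 mole ratio is 1:1, so n(Na2SO4) = 4.68768 × 1/1 = 4.68768 mol.
Mass of Na2SO4 = 4.68768 mol × 142.04 g/mol = 665.838 g.
Actual mass collected = 665.838 g × 0.630 = 419.478 g.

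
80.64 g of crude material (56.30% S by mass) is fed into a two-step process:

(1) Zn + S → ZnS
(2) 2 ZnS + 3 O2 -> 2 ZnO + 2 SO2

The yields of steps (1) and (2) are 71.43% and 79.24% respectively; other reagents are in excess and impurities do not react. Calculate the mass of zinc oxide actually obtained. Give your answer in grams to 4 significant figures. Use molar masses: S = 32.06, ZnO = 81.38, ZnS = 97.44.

Pure S = 80.64 × 0.5630 = 45.400 g.
n(S) = 45.400 / 32.06 = 1.4161 mol.
Step 1 (S:ZnS = 1:1): theoretical n(ZnS) = 1.4161 mol; at 71.43% yield, n(ZnS) = 1.0115 mol.
Step 2 (ZnS:ZnO = 2:2): theoretical n(ZnO) = 1.0115 mol, so theoretical mass = 1.0115 × 81.38 = 82.318 g.
At 79.24% yield, actual mass of ZnO = 82.318 × 0.7924 = 65.229 g.

65.23 g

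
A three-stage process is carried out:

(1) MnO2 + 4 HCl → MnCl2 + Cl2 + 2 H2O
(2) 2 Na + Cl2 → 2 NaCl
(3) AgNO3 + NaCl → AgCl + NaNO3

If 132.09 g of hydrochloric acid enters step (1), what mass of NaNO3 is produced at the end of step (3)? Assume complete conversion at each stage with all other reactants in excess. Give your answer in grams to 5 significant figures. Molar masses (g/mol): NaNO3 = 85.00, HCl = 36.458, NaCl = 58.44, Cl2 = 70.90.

n(HCl) = 132.09 / 36.458 = 3.62307 mol.
Reaction (1): HCl→Cl2 ratio 4:1 ⇒ n(Cl2) = 0.905768 mol.
Reaction (2): Cl2→NaCl ratio 1:2 ⇒ n(NaCl) = 1.81154 mol.
Reaction (3): NaCl→NaNO3 ratio 1:1 ⇒ n(NaNO3) = 1.81154 mol.
Mass of NaNO3 = 1.81154 × 85.00 = 153.981 g.

153.98 g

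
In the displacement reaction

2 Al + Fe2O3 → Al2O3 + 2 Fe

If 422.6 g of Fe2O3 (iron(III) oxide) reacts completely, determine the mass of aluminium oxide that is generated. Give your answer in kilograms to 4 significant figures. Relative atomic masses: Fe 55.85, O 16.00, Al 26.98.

M(Fe2O3) = 2(55.85) + 3(16.00) = 159.70 g/mol.
M(Al2O3) = 2(26.98) + 3(16.00) = 101.96 g/mol.
n(Fe2O3) = 422.60 g / 159.70 g/mol = 2.6462 mol.
From the equation the Fe2O3:Al2O3 mole ratio is 1:1, so n(Al2O3) = 2.6462 × 1/1 = 2.6462 mol.
Mass of Al2O3 = 2.6462 mol × 101.96 g/mol = 269.81 g.
Converting to kg: 269.81 g = 0.2698 kg.

0.2698 kg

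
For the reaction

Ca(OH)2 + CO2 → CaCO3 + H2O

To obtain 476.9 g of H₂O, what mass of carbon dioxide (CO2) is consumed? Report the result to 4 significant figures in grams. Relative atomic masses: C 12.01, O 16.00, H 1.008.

M(H2O) = 2(1.008) + 16.00 = 18.016 g/mol.
M(CO2) = 12.01 + 2(16.00) = 44.01 g/mol.
n(H2O) = 476.90 g / 18.016 g/mol = 26.471 mol.
From the equation the H2O:CO2 mole ratio is 1:1, so n(CO2) = 26.471 × 1/1 = 26.471 mol.
Mass of CO2 = 26.471 mol × 44.01 g/mol = 1165.0 g.

1165 g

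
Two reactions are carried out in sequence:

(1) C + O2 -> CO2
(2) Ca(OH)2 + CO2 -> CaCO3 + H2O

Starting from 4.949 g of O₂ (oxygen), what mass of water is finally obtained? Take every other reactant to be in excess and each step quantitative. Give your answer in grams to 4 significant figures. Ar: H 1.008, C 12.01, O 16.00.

M(O2) = 2(16.00) = 32.00 g/mol.
M(H2O) = 2(1.008) + 16.00 = 18.016 g/mol.
n(O2) = 4.9490 / 32.00 = 0.15466 mol.
Step 1 gives a 1:1 ratio of O2 to CO2, so n(CO2) = 0.15466 mol.
In step 2 the CO2:H2O ratio is 1:1, so n(H2O) = 0.15466 mol.
Mass of H2O = 0.15466 × 18.016 = 2.7863 g.

2.786 g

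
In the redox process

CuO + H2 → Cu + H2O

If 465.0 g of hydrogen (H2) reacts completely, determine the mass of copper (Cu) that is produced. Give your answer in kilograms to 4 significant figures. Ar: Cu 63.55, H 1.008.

M(H2) = 2(1.008) = 2.016 g/mol.
M(Cu) = 63.55 g/mol.
n(H2) = 465.00 g / 2.016 g/mol = 230.65 mol.
From the equation the H2:Cu mole ratio is 1:1, so n(Cu) = 230.65 × 1/1 = 230.65 mol.
Mass of Cu = 230.65 mol × 63.55 g/mol = 14658 g.
Converting to kg: 14658 g = 14.66 kg.

14.66 kg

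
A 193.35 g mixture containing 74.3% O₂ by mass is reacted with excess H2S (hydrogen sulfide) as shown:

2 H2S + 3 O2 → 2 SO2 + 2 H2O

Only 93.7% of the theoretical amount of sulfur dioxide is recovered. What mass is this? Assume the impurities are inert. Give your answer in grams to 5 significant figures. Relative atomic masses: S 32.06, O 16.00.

Pure O2 available = 193.35 g × 0.743 = 143.659 g.
M(O2) = 2(16.00) = 32.00 g/mol.
M(SO2) = 32.06 + 2(16.00) = 64.06 g/mol.
n(O2) = 143.659 g / 32.00 g/mol = 4.48935 mol.
From the equation the O2:SO2 mole ratio is 3:2, so n(SO2) = 4.48935 × 2/3 = 2.99290 mol.
Mass of SO2 = 2.99290 mol × 64.06 g/mol = 191.725 g.
Actual mass collected = 191.725 g × 0.937 = 179.646 g.

179.65 g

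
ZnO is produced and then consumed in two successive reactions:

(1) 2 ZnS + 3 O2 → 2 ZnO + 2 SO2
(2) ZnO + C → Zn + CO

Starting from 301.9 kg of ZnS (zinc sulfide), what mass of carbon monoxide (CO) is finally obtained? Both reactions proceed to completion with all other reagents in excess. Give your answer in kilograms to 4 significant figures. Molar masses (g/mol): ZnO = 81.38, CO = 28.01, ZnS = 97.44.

301.9 kg = 301900 g.
n(ZnS) = 301900 / 97.44 = 3098.3 mol.
Step 1 gives a 2:2 ratio of ZnS to ZnO, so n(ZnO) = 3098.3 mol.
In step 2 the ZnO:CO ratio is 1:1, so n(CO) = 3098.3 mol.
Mass of CO = 3098.3 × 28.01 = 86784 g = 86.78 kg.

86.78 kg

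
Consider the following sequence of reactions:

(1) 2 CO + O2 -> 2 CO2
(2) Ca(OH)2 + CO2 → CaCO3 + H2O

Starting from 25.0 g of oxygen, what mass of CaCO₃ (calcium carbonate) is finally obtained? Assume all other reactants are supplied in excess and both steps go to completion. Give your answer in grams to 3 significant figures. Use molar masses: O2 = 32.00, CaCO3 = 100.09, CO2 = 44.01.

156 g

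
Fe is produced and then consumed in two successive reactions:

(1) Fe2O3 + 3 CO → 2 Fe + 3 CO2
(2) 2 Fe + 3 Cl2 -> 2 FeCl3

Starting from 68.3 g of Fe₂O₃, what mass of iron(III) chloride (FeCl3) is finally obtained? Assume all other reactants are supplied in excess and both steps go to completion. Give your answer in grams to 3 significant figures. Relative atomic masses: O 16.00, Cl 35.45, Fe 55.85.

M(Fe2O3) = 2(55.85) + 3(16.00) = 159.70 g/mol.
M(FeCl3) = 55.85 + 3(35.45) = 162.20 g/mol.
n(Fe2O3) = 68.30 / 159.70 = 0.4277 mol.
Step 1 gives a 1:2 ratio of Fe2O3 to Fe, so n(Fe) = 0.8554 mol.
In step 2 the Fe:FeCl3 ratio is 2:2, so n(FeCl3) = 0.8554 mol.
Mass of FeCl3 = 0.8554 × 162.20 = 138.7 g.

139 g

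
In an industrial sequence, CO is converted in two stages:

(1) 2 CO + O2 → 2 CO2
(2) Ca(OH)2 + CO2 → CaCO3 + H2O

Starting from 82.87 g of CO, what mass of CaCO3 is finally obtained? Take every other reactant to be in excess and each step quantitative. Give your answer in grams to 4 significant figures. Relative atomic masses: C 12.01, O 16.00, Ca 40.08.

M(CO) = 12.01 + 16.00 = 28.01 g/mol.
M(CaCO3) = 40.08 + 12.01 + 3(16.00) = 100.09 g/mol.
n(CO) = 82.870 / 28.01 = 2.9586 mol.
Step 1 gives a 2:2 ratio of CO to CO2, so n(CO2) = 2.9586 mol.
In step 2 the CO2:CaCO3 ratio is 1:1, so n(CaCO3) = 2.9586 mol.
Mass of CaCO3 = 2.9586 × 100.09 = 296.12 g.

296.1 g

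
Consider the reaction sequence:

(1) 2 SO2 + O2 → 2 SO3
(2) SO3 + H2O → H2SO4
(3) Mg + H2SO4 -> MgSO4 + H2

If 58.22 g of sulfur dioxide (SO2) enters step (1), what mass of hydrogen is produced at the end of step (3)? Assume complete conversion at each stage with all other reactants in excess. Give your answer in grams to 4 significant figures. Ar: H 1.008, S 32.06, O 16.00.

1.832 g

M(SO2) = 32.06 + 2(16.00) = 64.06 g/mol.
M(H2) = 2(1.008) = 2.016 g/mol.
n(SO2) = 58.22 / 64.06 = 0.90884 mol.
Reaction (1): SO2→SO3 ratio 2:2 ⇒ n(SO3) = 0.90884 mol.
Reaction (2): SO3→H2SO4 ratio 1:1 ⇒ n(H2SO4) = 0.90884 mol.
Reaction (3): H2SO4→H2 ratio 1:1 ⇒ n(H2) = 0.90884 mol.
Mass of H2 = 0.90884 × 2.016 = 1.8322 g.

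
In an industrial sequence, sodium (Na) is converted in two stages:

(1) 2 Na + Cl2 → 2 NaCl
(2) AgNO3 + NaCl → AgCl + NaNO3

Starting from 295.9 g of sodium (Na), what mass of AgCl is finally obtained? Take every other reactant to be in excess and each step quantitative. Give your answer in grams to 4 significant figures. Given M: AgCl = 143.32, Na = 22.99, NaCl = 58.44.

n(Na) = 295.90 / 22.99 = 12.871 mol.
Step 1 gives a 2:2 ratio of Na to NaCl, so n(NaCl) = 12.871 mol.
In step 2 the NaCl:AgCl ratio is 1:1, so n(AgCl) = 12.871 mol.
Mass of AgCl = 12.871 × 143.32 = 1844.6 g.

1845 g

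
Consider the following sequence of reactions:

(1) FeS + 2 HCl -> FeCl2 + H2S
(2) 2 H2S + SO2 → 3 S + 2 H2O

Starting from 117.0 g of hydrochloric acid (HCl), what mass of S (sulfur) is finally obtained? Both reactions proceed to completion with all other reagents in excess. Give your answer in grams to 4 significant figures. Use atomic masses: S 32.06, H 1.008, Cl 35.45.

M(HCl) = 1.008 + 35.45 = 36.458 g/mol.
M(S) = 32.06 g/mol.
n(HCl) = 117.00 / 36.458 = 3.2092 mol.
Step 1 gives a 2:1 ratio of HCl to H2S, so n(H2S) = 1.6046 mol.
In step 2 the H2S:S ratio is 2:3, so n(S) = 2.4069 mol.
Mass of S = 2.4069 × 32.06 = 77.165 g.

77.16 g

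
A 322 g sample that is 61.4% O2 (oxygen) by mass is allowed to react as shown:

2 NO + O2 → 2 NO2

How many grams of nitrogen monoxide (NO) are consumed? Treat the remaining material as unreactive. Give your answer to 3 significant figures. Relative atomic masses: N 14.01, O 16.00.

Mass of pure O2 = 322 g × 0.614 = 197.7 g.
M(O2) = 2(16.00) = 32.00 g/mol.
M(NO) = 14.01 + 16.00 = 30.01 g/mol.
n(O2) = 197.7 g / 32.00 g/mol = 6.178 mol.
From the equation the O2:NO mole ratio is 1:2, so n(NO) = 6.178 × 2/1 = 12.36 mol.
Mass of NO = 12.36 mol × 30.01 g/mol = 370.8 g.

371 g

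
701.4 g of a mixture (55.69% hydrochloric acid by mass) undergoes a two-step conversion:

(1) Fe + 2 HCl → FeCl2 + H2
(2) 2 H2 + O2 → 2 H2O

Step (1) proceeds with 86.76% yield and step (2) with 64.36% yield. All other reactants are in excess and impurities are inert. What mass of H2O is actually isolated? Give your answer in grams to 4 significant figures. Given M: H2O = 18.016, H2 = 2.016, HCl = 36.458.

53.89 g

Pure HCl = 701.4 × 0.5569 = 390.61 g.
n(HCl) = 390.61 / 36.458 = 10.714 mol.
Step 1 (HCl:H2 = 2:1): theoretical n(H2) = 5.3570 mol; at 86.76% yield, n(H2) = 4.6477 mol.
Step 2 (H2:H2O = 2:2): theoretical n(H2O) = 4.6477 mol, so theoretical mass = 4.6477 × 18.016 = 83.733 g.
At 64.36% yield, actual mass of H2O = 83.733 × 0.6436 = 53.891 g.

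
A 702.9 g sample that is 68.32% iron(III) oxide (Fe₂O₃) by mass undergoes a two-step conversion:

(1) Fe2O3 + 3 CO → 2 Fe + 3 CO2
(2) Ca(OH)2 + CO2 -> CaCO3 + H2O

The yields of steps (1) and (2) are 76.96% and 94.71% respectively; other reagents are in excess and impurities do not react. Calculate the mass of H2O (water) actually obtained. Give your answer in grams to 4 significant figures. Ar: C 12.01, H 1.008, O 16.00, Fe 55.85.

Pure Fe2O3 = 702.9 × 0.6832 = 480.22 g.
M(Fe2O3) = 2(55.85) + 3(16.00) = 159.70 g/mol.
M(H2O) = 2(1.008) + 16.00 = 18.016 g/mol.
n(Fe2O3) = 480.22 / 159.70 = 3.0070 mol.
Step 1 (Fe2O3:CO2 = 1:3): theoretical n(CO2) = 9.0211 mol; at 76.96% yield, n(CO2) = 6.9426 mol.
Step 2 (CO2:H2O = 1:1): theoretical n(H2O) = 6.9426 mol, so theoretical mass = 6.9426 × 18.016 = 125.08 g.
At 94.71% yield, actual mass of H2O = 125.08 × 0.9471 = 118.46 g.

118.5 g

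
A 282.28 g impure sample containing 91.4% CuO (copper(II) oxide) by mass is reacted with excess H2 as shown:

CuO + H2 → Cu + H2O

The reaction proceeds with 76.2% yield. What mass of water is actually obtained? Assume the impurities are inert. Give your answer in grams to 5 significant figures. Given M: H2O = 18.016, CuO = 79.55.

44.525 g

Pure CuO available = 282.28 g × 0.914 = 258.004 g.
n(CuO) = 258.004 g / 79.55 g/mol = 3.24329 mol.
From the equation the CuO:H2O mole ratio is 1:1, so n(H2O) = 3.24329 × 1/1 = 3.24329 mol.
Mass of H2O = 3.24329 mol × 18.016 g/mol = 58.4312 g.
Actual mass collected = 58.4312 g × 0.762 = 44.5245 g.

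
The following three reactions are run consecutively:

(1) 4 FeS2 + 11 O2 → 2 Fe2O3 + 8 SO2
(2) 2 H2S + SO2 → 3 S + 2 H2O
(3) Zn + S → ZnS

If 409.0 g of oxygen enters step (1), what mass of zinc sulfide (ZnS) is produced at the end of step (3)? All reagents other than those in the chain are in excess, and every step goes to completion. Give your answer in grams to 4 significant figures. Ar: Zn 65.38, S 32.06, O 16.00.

M(O2) = 2(16.00) = 32.00 g/mol.
M(ZnS) = 65.38 + 32.06 = 97.44 g/mol.
n(O2) = 409.0 / 32.00 = 12.781 mol.
Reaction (1): O2→SO2 ratio 11:8 ⇒ n(SO2) = 9.2955 mol.
Reaction (2): SO2→S ratio 1:3 ⇒ n(S) = 27.886 mol.
Reaction (3): S→ZnS ratio 1:1 ⇒ n(ZnS) = 27.886 mol.
Mass of ZnS = 27.886 × 97.44 = 2717.2 g.

2717 g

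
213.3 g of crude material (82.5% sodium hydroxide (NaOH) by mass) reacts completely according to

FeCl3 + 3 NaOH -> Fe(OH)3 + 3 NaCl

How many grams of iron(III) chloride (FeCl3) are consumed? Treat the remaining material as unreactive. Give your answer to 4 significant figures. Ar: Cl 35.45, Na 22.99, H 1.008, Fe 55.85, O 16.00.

237.9 g

Mass of pure NaOH = 213.3 g × 0.825 = 175.97 g.
M(NaOH) = 22.99 + 16.00 + 1.008 = 39.998 g/mol.
M(FeCl3) = 55.85 + 3(35.45) = 162.20 g/mol.
n(NaOH) = 175.97 g / 39.998 g/mol = 4.3995 mol.
From the equation the NaOH:FeCl3 mole ratio is 3:1, so n(FeCl3) = 4.3995 × 1/3 = 1.4665 mol.
Mass of FeCl3 = 1.4665 mol × 162.20 g/mol = 237.87 g.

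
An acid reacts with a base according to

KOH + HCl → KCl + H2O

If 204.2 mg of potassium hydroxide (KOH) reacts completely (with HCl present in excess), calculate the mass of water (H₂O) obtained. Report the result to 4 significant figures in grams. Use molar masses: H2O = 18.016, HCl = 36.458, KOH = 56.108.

Convert: 204.2 mg = 0.20420 g.
n(KOH) = 0.20420 g / 56.108 g/mol = 0.0036394 mol.
From the equation the KOH:H2O mole ratio is 1:1, so n(H2O) = 0.0036394 × 1/1 = 0.0036394 mol.
Mass of H2O = 0.0036394 mol × 18.016 g/mol = 0.065568 g.

0.06557 g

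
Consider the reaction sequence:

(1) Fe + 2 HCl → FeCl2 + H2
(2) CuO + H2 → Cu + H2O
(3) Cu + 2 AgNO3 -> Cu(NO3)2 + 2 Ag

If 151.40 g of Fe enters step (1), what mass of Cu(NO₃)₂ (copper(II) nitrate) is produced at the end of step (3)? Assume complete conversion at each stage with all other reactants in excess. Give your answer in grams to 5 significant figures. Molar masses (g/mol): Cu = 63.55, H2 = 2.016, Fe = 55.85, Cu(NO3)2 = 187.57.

508.47 g

n(Fe) = 151.40 / 55.85 = 2.71083 mol.
Reaction (1): Fe→H2 ratio 1:1 ⇒ n(H2) = 2.71083 mol.
Reaction (2): H2→Cu ratio 1:1 ⇒ n(Cu) = 2.71083 mol.
Reaction (3): Cu→Cu(NO3)2 ratio 1:1 ⇒ n(Cu(NO3)2) = 2.71083 mol.
Mass of Cu(NO3)2 = 2.71083 × 187.57 = 508.471 g.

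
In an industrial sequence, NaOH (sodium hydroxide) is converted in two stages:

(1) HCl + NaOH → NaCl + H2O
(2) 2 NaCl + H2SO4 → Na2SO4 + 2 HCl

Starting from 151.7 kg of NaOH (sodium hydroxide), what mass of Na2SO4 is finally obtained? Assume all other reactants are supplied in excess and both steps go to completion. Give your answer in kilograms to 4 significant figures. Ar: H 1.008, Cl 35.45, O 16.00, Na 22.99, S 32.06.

M(NaOH) = 22.99 + 16.00 + 1.008 = 39.998 g/mol.
M(Na2SO4) = 2(22.99) + 32.06 + 4(16.00) = 142.04 g/mol.
151.7 kg = 151700 g.
n(NaOH) = 151700 / 39.998 = 3792.7 mol.
Step 1 gives a 1:1 ratio of NaOH to NaCl, so n(NaCl) = 3792.7 mol.
In step 2 the NaCl:Na2SO4 ratio is 2:1, so n(Na2SO4) = 1896.3 mol.
Mass of Na2SO4 = 1896.3 × 142.04 = 269360 g = 269.4 kg.

269.4 kg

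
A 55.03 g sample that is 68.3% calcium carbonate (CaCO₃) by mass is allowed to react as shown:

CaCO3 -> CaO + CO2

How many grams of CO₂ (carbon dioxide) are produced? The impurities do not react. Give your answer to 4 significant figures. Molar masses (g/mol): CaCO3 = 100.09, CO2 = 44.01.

Mass of pure CaCO3 = 55.03 g × 0.683 = 37.585 g.
n(CaCO3) = 37.585 g / 100.09 g/mol = 0.37552 mol.
From the equation the CaCO3:CO2 mole ratio is 1:1, so n(CO2) = 0.37552 × 1/1 = 0.37552 mol.
Mass of CO2 = 0.37552 mol × 44.01 g/mol = 16.527 g.

16.53 g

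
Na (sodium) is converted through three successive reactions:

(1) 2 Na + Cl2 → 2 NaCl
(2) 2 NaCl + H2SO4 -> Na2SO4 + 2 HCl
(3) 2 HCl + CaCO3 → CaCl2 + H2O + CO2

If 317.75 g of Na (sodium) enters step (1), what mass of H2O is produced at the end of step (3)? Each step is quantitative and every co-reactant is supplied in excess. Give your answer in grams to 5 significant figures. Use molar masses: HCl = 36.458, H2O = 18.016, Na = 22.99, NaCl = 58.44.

n(Na) = 317.75 / 22.99 = 13.8212 mol.
Reaction (1): Na→NaCl ratio 2:2 ⇒ n(NaCl) = 13.8212 mol.
Reaction (2): NaCl→HCl ratio 2:2 ⇒ n(HCl) = 13.8212 mol.
Reaction (3): HCl→H2O ratio 2:1 ⇒ n(H2O) = 6.91061 mol.
Mass of H2O = 6.91061 × 18.016 = 124.502 g.

124.50 g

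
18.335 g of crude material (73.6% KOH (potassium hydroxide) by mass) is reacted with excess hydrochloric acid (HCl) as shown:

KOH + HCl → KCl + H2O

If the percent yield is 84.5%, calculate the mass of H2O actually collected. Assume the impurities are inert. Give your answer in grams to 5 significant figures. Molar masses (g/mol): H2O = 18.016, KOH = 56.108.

3.6614 g

Pure KOH available = 18.335 g × 0.736 = 13.4946 g.
n(KOH) = 13.4946 g / 56.108 g/mol = 0.240510 mol.
From the equation the KOH:H2O mole ratio is 1:1, so n(H2O) = 0.240510 × 1/1 = 0.240510 mol.
Mass of H2O = 0.240510 mol × 18.016 g/mol = 4.33304 g.
Actual mass collected = 4.33304 g × 0.845 = 3.66142 g.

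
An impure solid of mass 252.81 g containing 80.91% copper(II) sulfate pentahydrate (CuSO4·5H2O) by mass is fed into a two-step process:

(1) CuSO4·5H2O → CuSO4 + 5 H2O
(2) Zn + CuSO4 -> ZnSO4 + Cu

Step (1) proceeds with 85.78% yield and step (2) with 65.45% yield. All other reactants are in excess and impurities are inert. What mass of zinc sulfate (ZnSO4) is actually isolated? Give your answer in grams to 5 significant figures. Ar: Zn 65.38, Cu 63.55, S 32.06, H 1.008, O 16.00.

Pure CuSO4·5H2O = 252.81 × 0.8091 = 204.549 g.
M(CuSO4·5H2O) = 63.55 + 32.06 + 9(16.00) + 10(1.008) = 249.69 g/mol.
M(ZnSO4) = 65.38 + 32.06 + 4(16.00) = 161.44 g/mol.
n(CuSO4·5H2O) = 204.549 / 249.69 = 0.819210 mol.
Step 1 (CuSO4·5H2O:CuSO4 = 1:1): theoretical n(CuSO4) = 0.819210 mol; at 85.78% yield, n(CuSO4) = 0.702718 mol.
Step 2 (CuSO4:ZnSO4 = 1:1): theoretical n(ZnSO4) = 0.702718 mol, so theoretical mass = 0.702718 × 161.44 = 113.447 g.
At 65.45% yield, actual mass of ZnSO4 = 113.447 × 0.6545 = 74.2510 g.

74.251 g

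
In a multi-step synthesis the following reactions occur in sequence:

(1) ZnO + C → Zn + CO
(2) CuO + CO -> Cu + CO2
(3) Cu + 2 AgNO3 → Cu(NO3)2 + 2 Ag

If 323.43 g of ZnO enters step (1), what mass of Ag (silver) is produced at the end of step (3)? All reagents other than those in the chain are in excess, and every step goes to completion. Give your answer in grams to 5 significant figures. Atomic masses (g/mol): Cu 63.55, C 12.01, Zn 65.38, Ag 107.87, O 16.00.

M(ZnO) = 65.38 + 16.00 = 81.38 g/mol.
M(Ag) = 107.87 g/mol.
n(ZnO) = 323.43 / 81.38 = 3.97432 mol.
Reaction (1): ZnO→CO ratio 1:1 ⇒ n(CO) = 3.97432 mol.
Reaction (2): CO→Cu ratio 1:1 ⇒ n(Cu) = 3.97432 mol.
Reaction (3): Cu→Ag ratio 1:2 ⇒ n(Ag) = 7.94864 mol.
Mass of Ag = 7.94864 × 107.87 = 857.419 g.

857.42 g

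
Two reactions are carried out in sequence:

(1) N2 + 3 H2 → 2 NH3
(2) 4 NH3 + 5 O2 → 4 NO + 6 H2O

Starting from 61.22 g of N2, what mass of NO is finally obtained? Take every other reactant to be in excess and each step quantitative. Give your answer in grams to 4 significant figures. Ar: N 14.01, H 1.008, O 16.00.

131.1 g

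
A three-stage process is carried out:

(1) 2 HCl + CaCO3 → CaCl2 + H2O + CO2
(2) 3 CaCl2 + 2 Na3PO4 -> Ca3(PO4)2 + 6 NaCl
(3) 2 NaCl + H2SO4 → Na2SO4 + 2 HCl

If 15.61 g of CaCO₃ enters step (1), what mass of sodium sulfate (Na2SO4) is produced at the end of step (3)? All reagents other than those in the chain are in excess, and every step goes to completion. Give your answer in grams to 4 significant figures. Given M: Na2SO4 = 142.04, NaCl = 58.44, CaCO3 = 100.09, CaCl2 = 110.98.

22.15 g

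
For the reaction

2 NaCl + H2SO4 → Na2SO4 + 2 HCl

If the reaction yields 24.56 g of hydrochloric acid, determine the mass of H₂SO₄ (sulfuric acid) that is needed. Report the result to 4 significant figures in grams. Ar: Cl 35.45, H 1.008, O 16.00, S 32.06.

M(HCl) = 1.008 + 35.45 = 36.458 g/mol.
M(H2SO4) = 2(1.008) + 32.06 + 4(16.00) = 98.076 g/mol.
n(HCl) = 24.560 g / 36.458 g/mol = 0.67365 mol.
From the equation the HCl:H2SO4 mole ratio is 2:1, so n(H2SO4) = 0.67365 × 1/2 = 0.33683 mol.
Mass of H2SO4 = 0.33683 mol × 98.076 g/mol = 33.035 g.

33.03 g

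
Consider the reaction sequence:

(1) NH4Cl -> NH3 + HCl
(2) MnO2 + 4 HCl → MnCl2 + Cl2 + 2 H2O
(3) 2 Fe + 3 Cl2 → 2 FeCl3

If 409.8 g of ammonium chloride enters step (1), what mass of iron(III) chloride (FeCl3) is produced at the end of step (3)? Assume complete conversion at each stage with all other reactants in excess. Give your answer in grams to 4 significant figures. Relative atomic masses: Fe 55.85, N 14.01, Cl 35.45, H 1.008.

207.1 g

M(NH4Cl) = 14.01 + 4(1.008) + 35.45 = 53.492 g/mol.
M(FeCl3) = 55.85 + 3(35.45) = 162.20 g/mol.
n(NH4Cl) = 409.8 / 53.492 = 7.6610 mol.
Reaction (1): NH4Cl→HCl ratio 1:1 ⇒ n(HCl) = 7.6610 mol.
Reaction (2): HCl→Cl2 ratio 4:1 ⇒ n(Cl2) = 1.9152 mol.
Reaction (3): Cl2→FeCl3 ratio 3:2 ⇒ n(FeCl3) = 1.2768 mol.
Mass of FeCl3 = 1.2768 × 162.20 = 207.10 g.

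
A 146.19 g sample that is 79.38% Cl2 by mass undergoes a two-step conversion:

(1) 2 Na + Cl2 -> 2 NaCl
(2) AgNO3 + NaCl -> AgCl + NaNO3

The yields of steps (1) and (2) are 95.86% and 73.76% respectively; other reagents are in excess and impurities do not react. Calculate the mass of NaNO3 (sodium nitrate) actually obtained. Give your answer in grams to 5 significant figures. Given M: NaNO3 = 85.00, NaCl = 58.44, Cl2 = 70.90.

196.74 g

Pure Cl2 = 146.19 × 0.7938 = 116.046 g.
n(Cl2) = 116.046 / 70.90 = 1.63675 mol.
Step 1 (Cl2:NaCl = 1:2): theoretical n(NaCl) = 3.27350 mol; at 95.86% yield, n(NaCl) = 3.13798 mol.
Step 2 (NaCl:NaNO3 = 1:1): theoretical n(NaNO3) = 3.13798 mol, so theoretical mass = 3.13798 × 85.00 = 266.728 g.
At 73.76% yield, actual mass of NaNO3 = 266.728 × 0.7376 = 196.739 g.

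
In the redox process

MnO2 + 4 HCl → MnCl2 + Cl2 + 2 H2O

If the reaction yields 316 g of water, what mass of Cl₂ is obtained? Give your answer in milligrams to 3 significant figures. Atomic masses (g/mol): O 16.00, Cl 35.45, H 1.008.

M(H2O) = 2(1.008) + 16.00 = 18.016 g/mol.
M(Cl2) = 2(35.45) = 70.90 g/mol.
n(H2O) = 316.0 g / 18.016 g/mol = 17.54 mol.
From the equation the H2O:Cl2 mole ratio is 2:1, so n(Cl2) = 17.54 × 1/2 = 8.770 mol.
Mass of Cl2 = 8.770 mol × 70.90 g/mol = 621.8 g.
Converting to mg: 621.8 g = 622000 mg.

622000 mg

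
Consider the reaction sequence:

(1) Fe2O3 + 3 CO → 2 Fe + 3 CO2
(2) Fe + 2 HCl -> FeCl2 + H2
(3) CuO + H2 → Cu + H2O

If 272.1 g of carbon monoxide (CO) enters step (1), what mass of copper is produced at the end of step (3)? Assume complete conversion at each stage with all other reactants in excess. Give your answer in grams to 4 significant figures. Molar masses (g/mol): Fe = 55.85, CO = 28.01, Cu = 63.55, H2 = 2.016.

411.6 g

n(CO) = 272.1 / 28.01 = 9.7144 mol.
Reaction (1): CO→Fe ratio 3:2 ⇒ n(Fe) = 6.4763 mol.
Reaction (2): Fe→H2 ratio 1:1 ⇒ n(H2) = 6.4763 mol.
Reaction (3): H2→Cu ratio 1:1 ⇒ n(Cu) = 6.4763 mol.
Mass of Cu = 6.4763 × 63.55 = 411.57 g.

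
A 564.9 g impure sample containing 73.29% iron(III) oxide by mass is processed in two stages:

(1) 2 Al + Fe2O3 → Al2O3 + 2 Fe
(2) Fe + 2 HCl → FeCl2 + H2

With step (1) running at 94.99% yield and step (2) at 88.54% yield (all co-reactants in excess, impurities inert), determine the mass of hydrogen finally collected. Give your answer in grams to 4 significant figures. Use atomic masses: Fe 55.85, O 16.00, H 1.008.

8.791 g

Pure Fe2O3 = 564.9 × 0.7329 = 414.02 g.
M(Fe2O3) = 2(55.85) + 3(16.00) = 159.70 g/mol.
M(H2) = 2(1.008) = 2.016 g/mol.
n(Fe2O3) = 414.02 / 159.70 = 2.5925 mol.
Step 1 (Fe2O3:Fe = 1:2): theoretical n(Fe) = 5.1849 mol; at 94.99% yield, n(Fe) = 4.9251 mol.
Step 2 (Fe:H2 = 1:1): theoretical n(H2) = 4.9251 mol, so theoretical mass = 4.9251 × 2.016 = 9.9291 g.
At 88.54% yield, actual mass of H2 = 9.9291 × 0.8854 = 8.7912 g.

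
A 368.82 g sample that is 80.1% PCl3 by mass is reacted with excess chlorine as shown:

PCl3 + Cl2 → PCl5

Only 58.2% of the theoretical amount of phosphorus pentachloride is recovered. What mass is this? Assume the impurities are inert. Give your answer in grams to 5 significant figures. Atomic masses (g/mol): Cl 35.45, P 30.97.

Pure PCl3 available = 368.82 g × 0.801 = 295.425 g.
M(PCl3) = 30.97 + 3(35.45) = 137.32 g/mol.
M(PCl5) = 30.97 + 5(35.45) = 208.22 g/mol.
n(PCl3) = 295.425 g / 137.32 g/mol = 2.15136 mol.
From the equation the PCl3:PCl5 mole ratio is 1:1, so n(PCl5) = 2.15136 × 1/1 = 2.15136 mol.
Mass of PCl5 = 2.15136 mol × 208.22 g/mol = 447.956 g.
Actual mass collected = 447.956 g × 0.582 = 260.711 g.

260.71 g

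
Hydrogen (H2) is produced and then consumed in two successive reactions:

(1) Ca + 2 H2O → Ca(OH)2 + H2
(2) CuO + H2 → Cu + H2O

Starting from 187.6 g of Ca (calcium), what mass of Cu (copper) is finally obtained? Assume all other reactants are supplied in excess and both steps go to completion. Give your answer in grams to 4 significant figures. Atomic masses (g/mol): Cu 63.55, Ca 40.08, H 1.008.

M(Ca) = 40.08 g/mol.
M(Cu) = 63.55 g/mol.
n(Ca) = 187.60 / 40.08 = 4.6806 mol.
Step 1 gives a 1:1 ratio of Ca to H2, so n(H2) = 4.6806 mol.
In step 2 the H2:Cu ratio is 1:1, so n(Cu) = 4.6806 mol.
Mass of Cu = 4.6806 × 63.55 = 297.45 g.

297.5 g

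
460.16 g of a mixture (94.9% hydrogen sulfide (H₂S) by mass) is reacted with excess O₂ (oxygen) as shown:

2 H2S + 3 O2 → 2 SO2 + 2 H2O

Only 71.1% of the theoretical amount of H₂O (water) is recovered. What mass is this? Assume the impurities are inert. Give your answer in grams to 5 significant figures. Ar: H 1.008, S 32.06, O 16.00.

164.16 g

Pure H2S available = 460.16 g × 0.949 = 436.692 g.
M(H2S) = 2(1.008) + 32.06 = 34.076 g/mol.
M(H2O) = 2(1.008) + 16.00 = 18.016 g/mol.
n(H2S) = 436.692 g / 34.076 g/mol = 12.8152 mol.
From the equation the H2S:H2O mole ratio is 2:2, so n(H2O) = 12.8152 × 2/2 = 12.8152 mol.
Mass of H2O = 12.8152 mol × 18.016 g/mol = 230.879 g.
Actual mass collected = 230.879 g × 0.711 = 164.155 g.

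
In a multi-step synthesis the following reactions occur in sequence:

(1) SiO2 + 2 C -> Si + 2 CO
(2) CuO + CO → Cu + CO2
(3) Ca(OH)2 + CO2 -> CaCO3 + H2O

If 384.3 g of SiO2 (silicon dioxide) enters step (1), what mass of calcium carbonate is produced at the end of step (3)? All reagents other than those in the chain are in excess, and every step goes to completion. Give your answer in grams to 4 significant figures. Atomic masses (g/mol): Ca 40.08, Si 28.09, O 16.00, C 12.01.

M(SiO2) = 28.09 + 2(16.00) = 60.09 g/mol.
M(CaCO3) = 40.08 + 12.01 + 3(16.00) = 100.09 g/mol.
n(SiO2) = 384.3 / 60.09 = 6.3954 mol.
Reaction (1): SiO2→CO ratio 1:2 ⇒ n(CO) = 12.791 mol.
Reaction (2): CO→CO2 ratio 1:1 ⇒ n(CO2) = 12.791 mol.
Reaction (3): CO2→CaCO3 ratio 1:1 ⇒ n(CaCO3) = 12.791 mol.
Mass of CaCO3 = 12.791 × 100.09 = 1280.2 g.

1280 g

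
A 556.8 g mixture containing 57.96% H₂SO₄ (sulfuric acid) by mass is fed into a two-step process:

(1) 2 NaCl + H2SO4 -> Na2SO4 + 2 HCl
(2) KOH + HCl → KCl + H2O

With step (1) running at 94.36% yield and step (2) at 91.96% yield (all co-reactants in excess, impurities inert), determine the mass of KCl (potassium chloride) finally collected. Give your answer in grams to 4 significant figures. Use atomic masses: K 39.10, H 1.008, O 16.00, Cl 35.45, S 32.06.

425.7 g

Pure H2SO4 = 556.8 × 0.5796 = 322.72 g.
M(H2SO4) = 2(1.008) + 32.06 + 4(16.00) = 98.076 g/mol.
M(KCl) = 39.10 + 35.45 = 74.55 g/mol.
n(H2SO4) = 322.72 / 98.076 = 3.2905 mol.
Step 1 (H2SO4:HCl = 1:2): theoretical n(HCl) = 6.5810 mol; at 94.36% yield, n(HCl) = 6.2099 mol.
Step 2 (HCl:KCl = 1:1): theoretical n(KCl) = 6.2099 mol, so theoretical mass = 6.2099 × 74.55 = 462.95 g.
At 91.96% yield, actual mass of KCl = 462.95 × 0.9196 = 425.73 g.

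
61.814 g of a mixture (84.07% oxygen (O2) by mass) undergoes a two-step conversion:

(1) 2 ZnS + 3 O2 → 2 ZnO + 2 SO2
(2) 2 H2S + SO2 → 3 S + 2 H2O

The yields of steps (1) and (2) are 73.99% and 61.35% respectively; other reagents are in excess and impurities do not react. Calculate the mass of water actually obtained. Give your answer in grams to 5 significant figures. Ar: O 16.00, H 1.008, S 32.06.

17.708 g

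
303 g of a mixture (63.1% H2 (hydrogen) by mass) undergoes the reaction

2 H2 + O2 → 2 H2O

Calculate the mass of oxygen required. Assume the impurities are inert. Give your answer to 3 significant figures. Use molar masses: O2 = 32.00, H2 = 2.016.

Mass of pure H2 = 303 g × 0.631 = 191.2 g.
n(H2) = 191.2 g / 2.016 g/mol = 94.84 mol.
From the equation the H2:O2 mole ratio is 2:1, so n(O2) = 94.84 × 1/2 = 47.42 mol.
Mass of O2 = 47.42 mol × 32.00 g/mol = 1517 g.

1520 g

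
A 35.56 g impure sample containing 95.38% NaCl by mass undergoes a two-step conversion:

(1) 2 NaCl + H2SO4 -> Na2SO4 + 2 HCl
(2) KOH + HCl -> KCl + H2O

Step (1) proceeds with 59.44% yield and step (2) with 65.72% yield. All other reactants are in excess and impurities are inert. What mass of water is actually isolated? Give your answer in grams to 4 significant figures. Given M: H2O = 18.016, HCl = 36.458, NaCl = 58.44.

4.085 g

Pure NaCl = 35.56 × 0.9538 = 33.917 g.
n(NaCl) = 33.917 / 58.44 = 0.58038 mol.
Step 1 (NaCl:HCl = 2:2): theoretical n(HCl) = 0.58038 mol; at 59.44% yield, n(HCl) = 0.34498 mol.
Step 2 (HCl:H2O = 1:1): theoretical n(H2O) = 0.34498 mol, so theoretical mass = 0.34498 × 18.016 = 6.2151 g.
At 65.72% yield, actual mass of H2O = 6.2151 × 0.6572 = 4.0845 g.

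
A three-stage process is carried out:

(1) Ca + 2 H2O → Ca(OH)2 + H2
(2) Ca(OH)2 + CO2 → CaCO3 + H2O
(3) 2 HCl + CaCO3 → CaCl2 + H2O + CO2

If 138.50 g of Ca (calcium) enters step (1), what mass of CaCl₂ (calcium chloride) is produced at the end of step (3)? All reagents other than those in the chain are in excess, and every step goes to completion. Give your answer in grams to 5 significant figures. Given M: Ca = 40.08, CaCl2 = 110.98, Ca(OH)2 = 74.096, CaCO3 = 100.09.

n(Ca) = 138.50 / 40.08 = 3.45559 mol.
Reaction (1): Ca→Ca(OH)2 ratio 1:1 ⇒ n(Ca(OH)2) = 3.45559 mol.
Reaction (2): Ca(OH)2→CaCO3 ratio 1:1 ⇒ n(CaCO3) = 3.45559 mol.
Reaction (3): CaCO3→CaCl2 ratio 1:1 ⇒ n(CaCl2) = 3.45559 mol.
Mass of CaCl2 = 3.45559 × 110.98 = 383.501 g.

383.50 g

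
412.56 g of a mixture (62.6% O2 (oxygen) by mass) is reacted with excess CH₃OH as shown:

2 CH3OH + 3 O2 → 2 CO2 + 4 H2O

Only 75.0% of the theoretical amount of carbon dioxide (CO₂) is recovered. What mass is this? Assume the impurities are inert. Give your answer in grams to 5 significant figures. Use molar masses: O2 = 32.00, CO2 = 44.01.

Pure O2 available = 412.56 g × 0.626 = 258.263 g.
n(O2) = 258.263 g / 32.00 g/mol = 8.07071 mol.
From the equation the O2:CO2 mole ratio is 3:2, so n(CO2) = 8.07071 × 2/3 = 5.38047 mol.
Mass of CO2 = 5.38047 mol × 44.01 g/mol = 236.794 g.
Actual mass collected = 236.794 g × 0.750 = 177.596 g.

177.60 g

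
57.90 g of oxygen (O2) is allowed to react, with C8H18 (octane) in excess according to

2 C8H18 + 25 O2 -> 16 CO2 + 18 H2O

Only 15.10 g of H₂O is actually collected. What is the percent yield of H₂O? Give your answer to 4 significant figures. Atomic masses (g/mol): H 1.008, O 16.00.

M(O2) = 2(16.00) = 32.00 g/mol.
M(H2O) = 2(1.008) + 16.00 = 18.016 g/mol.
n(O2) = 57.900 g / 32.00 g/mol = 1.8094 mol.
From the equation the O2:H2O mole ratio is 25:18, so n(H2O) = 1.8094 × 18/25 = 1.3028 mol.
Mass of H2O = 1.3028 mol × 18.016 g/mol = 23.470 g.
This is the theoretical yield. Percent yield = 15.10 g / 23.470 g × 100% = 64.337%.

64.34 %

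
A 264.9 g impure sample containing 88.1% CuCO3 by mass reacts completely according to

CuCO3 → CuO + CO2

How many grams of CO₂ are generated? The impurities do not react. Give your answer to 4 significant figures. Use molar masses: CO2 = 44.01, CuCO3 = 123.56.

83.12 g

Mass of pure CuCO3 = 264.9 g × 0.881 = 233.38 g.
n(CuCO3) = 233.38 g / 123.56 g/mol = 1.8888 mol.
From the equation the CuCO3:CO2 mole ratio is 1:1, so n(CO2) = 1.8888 × 1/1 = 1.8888 mol.
Mass of CO2 = 1.8888 mol × 44.01 g/mol = 83.125 g.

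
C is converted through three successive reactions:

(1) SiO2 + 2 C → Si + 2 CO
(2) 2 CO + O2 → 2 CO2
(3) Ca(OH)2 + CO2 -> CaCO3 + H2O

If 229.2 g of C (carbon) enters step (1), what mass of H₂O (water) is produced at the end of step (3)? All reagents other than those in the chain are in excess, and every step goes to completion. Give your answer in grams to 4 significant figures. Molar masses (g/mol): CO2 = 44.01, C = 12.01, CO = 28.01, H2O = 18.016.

n(C) = 229.2 / 12.01 = 19.084 mol.
Reaction (1): C→CO ratio 2:2 ⇒ n(CO) = 19.084 mol.
Reaction (2): CO→CO2 ratio 2:2 ⇒ n(CO2) = 19.084 mol.
Reaction (3): CO2→H2O ratio 1:1 ⇒ n(H2O) = 19.084 mol.
Mass of H2O = 19.084 × 18.016 = 343.82 g.

343.8 g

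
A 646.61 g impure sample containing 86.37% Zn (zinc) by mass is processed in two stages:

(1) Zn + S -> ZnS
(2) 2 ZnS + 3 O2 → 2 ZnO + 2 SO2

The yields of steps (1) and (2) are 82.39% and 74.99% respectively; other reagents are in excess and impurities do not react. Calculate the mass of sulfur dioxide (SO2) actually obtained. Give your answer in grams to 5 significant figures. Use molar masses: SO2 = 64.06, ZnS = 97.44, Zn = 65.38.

Pure Zn = 646.61 × 0.8637 = 558.477 g.
n(Zn) = 558.477 / 65.38 = 8.54202 mol.
Step 1 (Zn:ZnS = 1:1): theoretical n(ZnS) = 8.54202 mol; at 82.39% yield, n(ZnS) = 7.03777 mol.
Step 2 (ZnS:SO2 = 2:2): theoretical n(SO2) = 7.03777 mol, so theoretical mass = 7.03777 × 64.06 = 450.839 g.
At 74.99% yield, actual mass of SO2 = 450.839 × 0.7499 = 338.084 g.

338.08 g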